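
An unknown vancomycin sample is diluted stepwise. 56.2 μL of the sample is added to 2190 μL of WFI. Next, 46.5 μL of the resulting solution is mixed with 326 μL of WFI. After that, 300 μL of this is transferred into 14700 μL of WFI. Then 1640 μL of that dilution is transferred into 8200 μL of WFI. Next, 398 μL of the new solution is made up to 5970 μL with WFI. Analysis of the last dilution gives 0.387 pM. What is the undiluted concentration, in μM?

0.558 μM

Overall dilution factor = 39.97 × 8.011 × 50 × 6 × 15 = 1.44 × 10⁶.
Original = 0.387 pM × 1.44 × 10⁶ = 5.58 × 10⁵ pM = 0.558 μM.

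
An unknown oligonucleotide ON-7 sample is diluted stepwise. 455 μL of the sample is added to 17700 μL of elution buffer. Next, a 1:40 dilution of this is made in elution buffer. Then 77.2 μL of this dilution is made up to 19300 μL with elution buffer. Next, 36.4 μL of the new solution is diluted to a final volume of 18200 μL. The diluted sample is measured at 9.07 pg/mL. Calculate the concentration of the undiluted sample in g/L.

Overall dilution factor = 39.90 × 40 × 250 × 500 = 2.00 × 10⁸.
Original = 9.07 pg/mL × 2.00 × 10⁸ = 1.81 × 10⁹ pg/mL = 1.81 g/L.

1.81 g/L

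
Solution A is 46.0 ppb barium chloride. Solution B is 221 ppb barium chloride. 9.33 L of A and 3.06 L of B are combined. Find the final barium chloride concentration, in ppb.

89.2 ppb

C_mix = (C_A·V_A + C_B·V_B)/(V_A + V_B) = (46.0×9.33 + 221×3.06) / 12.39 = 89.2 ppb.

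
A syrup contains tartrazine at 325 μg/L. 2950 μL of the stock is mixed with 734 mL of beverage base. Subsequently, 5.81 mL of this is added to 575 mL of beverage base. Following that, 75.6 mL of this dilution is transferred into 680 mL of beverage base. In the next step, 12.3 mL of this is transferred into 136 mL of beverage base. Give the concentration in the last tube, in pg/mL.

0.108 pg/mL

Overall dilution factor = 249.8 × 99.97 × 9.995 × 12.06 = 3.01 × 10⁶.
325 μg/L / 3.01 × 10⁶ = 1.08 × 10⁻⁴ μg/L = 0.108 pg/mL.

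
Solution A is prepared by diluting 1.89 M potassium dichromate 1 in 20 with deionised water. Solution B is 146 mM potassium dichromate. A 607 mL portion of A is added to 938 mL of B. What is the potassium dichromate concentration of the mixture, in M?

C_A = 1.89 M / 20 = 0.0945 M.
C_B = 146 mM = 0.146 M.
C_mix = (C_A·V_A + C_B·V_B)/(V_A + V_B) = (0.0945×607 + 0.146×938) / 1545 = 0.126 M.

0.126 M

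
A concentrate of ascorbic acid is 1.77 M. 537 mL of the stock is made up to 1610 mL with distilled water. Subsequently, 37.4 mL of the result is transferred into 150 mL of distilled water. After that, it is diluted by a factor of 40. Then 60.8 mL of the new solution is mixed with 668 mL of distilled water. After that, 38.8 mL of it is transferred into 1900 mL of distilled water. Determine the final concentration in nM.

Overall dilution factor = 2.998 × 5.011 × 40 × 11.99 × 49.97 = 3.60 × 10⁵.
1.77 M / 3.60 × 10⁵ = 4.92 × 10⁻⁶ M = 4920 nM.

4920 nM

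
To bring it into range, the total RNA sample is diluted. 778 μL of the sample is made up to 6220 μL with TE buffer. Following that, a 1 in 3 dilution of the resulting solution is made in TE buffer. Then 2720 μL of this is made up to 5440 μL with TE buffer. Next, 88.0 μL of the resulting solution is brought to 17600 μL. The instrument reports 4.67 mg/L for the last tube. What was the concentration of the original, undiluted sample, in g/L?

44.8 g/L

Overall dilution factor = 7.995 × 3 × 2 × 200 = 9594.
Original = 4.67 mg/L × 9594 = 4.48 × 10⁴ mg/L = 44.8 g/L.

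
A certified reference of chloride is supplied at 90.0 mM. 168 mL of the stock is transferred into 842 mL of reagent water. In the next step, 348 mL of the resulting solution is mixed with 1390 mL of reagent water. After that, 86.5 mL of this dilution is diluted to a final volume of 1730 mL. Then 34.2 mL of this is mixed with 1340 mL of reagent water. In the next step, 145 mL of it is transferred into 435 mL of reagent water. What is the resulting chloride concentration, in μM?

0.932 μM

Overall dilution factor = 6.012 × 4.994 × 20 × 40.18 × 4 = 9.65 × 10⁴.
90.0 mM / 9.65 × 10⁴ = 9.32 × 10⁻⁴ mM = 0.932 μM.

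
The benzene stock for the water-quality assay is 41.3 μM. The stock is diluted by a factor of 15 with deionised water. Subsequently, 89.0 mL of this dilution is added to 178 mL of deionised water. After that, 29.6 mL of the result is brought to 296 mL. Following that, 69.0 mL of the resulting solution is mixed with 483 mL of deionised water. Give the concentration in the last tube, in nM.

Overall dilution factor = 15 × 3 × 10 × 8 = 3600.
41.3 μM / 3600 = 0.0115 μM = 11.5 nM.

11.5 nM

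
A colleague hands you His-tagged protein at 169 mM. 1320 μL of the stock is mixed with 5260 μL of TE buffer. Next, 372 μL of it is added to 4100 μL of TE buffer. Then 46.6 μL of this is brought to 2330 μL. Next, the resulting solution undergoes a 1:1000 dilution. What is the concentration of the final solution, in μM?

Overall dilution factor = 4.985 × 12.02 × 50 × 1000 = 3.00 × 10⁶.
169 mM / 3.00 × 10⁶ = 5.64 × 10⁻⁵ mM = 0.0564 μM.

0.0564 μM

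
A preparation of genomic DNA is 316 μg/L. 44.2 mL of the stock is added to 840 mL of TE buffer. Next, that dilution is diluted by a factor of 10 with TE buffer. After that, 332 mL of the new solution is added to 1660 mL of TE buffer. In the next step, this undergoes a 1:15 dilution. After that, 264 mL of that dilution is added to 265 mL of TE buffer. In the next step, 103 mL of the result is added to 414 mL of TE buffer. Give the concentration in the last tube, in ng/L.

Overall dilution factor = 20.00 × 10 × 6 × 15 × 2.004 × 5.019 = 1.81 × 10⁵.
316 μg/L / 1.81 × 10⁵ = 1.75 × 10⁻³ μg/L = 1.75 ng/L.

1.75 ng/L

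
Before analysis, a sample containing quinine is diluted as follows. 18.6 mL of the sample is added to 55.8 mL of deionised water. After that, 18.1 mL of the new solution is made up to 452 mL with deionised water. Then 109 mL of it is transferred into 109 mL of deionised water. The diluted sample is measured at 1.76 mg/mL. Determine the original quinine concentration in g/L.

Overall dilution factor = 4 × 24.97 × 2 = 200.
Original = 1.76 mg/mL × 200 = 352 mg/mL = 352 g/L.

352 g/L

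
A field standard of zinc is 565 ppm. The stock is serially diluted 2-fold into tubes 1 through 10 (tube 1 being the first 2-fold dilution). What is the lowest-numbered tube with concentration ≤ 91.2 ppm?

Tube n has concentration 565 ppm / 2ⁿ.
Need 2ⁿ ≥ 565 ppm / 91.2 ppm = 6.20, so n ≥ 2.63.
First such tube: n = 3.

tube 3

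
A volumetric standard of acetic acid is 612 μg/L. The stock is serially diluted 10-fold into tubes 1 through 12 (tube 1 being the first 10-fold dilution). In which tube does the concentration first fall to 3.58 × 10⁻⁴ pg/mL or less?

Tube n has concentration 612 μg/L / 10ⁿ.
Need 10ⁿ ≥ 612 μg/L / 3.58 × 10⁻⁴ pg/mL = 1.71 × 10⁹, so n ≥ 9.23.
First such tube: n = 10.

tube 10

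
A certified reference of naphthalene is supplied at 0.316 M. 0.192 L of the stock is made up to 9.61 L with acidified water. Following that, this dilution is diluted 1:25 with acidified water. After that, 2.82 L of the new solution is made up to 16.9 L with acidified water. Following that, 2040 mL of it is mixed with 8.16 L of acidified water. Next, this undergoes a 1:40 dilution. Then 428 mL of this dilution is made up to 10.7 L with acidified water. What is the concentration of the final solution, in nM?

Overall dilution factor = 50.05 × 25 × 5.993 × 5 × 40 × 25 = 3.75 × 10⁷.
0.316 M / 3.75 × 10⁷ = 8.43 × 10⁻⁹ M = 8.43 nM.

8.43 nM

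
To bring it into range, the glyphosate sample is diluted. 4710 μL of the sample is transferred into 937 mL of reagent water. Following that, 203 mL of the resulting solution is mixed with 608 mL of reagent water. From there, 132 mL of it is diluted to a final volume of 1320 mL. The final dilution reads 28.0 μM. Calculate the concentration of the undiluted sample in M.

0.224 M

Overall dilution factor = 199.9 × 3.995 × 10 = 7988.
Original = 28.0 μM × 7988 = 2.24 × 10⁵ μM = 0.224 M.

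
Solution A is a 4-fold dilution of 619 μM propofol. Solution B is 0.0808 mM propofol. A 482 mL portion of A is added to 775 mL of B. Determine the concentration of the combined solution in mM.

0.109 mM

C_A = 619 μM / 4 = 155 μM.
C_B = 0.0808 mM = 80.8 μM.
C_mix = (C_A·V_A + C_B·V_B)/(V_A + V_B) = (155×482 + 80.8×775) / 1257 = 109 μM = 0.109 mM.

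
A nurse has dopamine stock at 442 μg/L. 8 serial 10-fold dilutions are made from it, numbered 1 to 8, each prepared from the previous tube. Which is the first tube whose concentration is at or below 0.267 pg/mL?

Tube n has concentration 442 μg/L / 10ⁿ.
Need 10ⁿ ≥ 442 μg/L / 0.267 pg/mL = 1.66 × 10⁶, so n ≥ 6.22.
First such tube: n = 7.

tube 7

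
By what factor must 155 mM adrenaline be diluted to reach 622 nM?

Factor = C₀/C_target = 155 mM / 622 nM = 2.49 × 10⁵.

2.49 × 10⁵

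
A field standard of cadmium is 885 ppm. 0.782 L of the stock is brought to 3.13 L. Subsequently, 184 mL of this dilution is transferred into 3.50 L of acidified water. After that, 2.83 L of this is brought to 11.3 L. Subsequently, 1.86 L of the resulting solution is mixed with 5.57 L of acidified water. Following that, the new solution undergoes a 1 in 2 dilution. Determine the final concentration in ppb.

Overall dilution factor = 4.003 × 20.02 × 3.993 × 3.995 × 2 = 2556.
885 ppm / 2556 = 0.346 ppm = 346 ppb.

346 ppb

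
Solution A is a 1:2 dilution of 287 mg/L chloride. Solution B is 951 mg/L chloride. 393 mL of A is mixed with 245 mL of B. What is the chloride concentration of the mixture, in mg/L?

454 mg/L

C_A = 287 mg/L / 2 = 144 mg/L.
C_mix = (C_A·V_A + C_B·V_B)/(V_A + V_B) = (144×393 + 951×245) / 638.0 = 454 mg/L.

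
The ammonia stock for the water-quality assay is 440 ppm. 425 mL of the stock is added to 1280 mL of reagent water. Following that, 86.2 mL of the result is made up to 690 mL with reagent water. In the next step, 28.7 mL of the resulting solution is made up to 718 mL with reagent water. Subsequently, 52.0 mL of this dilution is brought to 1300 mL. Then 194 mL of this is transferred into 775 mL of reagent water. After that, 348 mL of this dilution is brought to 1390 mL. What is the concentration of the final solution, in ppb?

1.10 ppb

Overall dilution factor = 4.012 × 8.005 × 25.02 × 25 × 4.995 × 3.994 = 4.01 × 10⁵.
440 ppm / 4.01 × 10⁵ = 1.10 × 10⁻³ ppm = 1.10 ppb.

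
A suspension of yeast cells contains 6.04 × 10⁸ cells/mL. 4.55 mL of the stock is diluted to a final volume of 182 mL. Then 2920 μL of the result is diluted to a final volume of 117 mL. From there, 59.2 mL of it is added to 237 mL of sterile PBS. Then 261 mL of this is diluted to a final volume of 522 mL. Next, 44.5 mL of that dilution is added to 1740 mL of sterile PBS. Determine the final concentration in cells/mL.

Overall dilution factor = 40 × 40.07 × 5.003 × 2 × 40.10 = 6.43 × 10⁵.
6.04 × 10⁸ cells/mL / 6.43 × 10⁵ = 939 cells/mL.

939 cells/mL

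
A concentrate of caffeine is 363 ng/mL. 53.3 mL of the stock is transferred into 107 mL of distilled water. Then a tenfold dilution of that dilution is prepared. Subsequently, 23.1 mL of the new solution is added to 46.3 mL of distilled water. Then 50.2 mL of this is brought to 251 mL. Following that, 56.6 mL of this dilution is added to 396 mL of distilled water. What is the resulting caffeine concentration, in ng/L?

Overall dilution factor = 3.008 × 10 × 3.004 × 5 × 7.996 = 3613.
363 ng/mL / 3613 = 0.100 ng/mL = 100 ng/L.

100 ng/L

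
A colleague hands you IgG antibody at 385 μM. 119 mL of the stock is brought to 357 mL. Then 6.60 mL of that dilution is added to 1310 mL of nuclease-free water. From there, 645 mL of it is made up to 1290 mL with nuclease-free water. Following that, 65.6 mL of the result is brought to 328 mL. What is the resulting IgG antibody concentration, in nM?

64.3 nM

Overall dilution factor = 3 × 199.5 × 2 × 5 = 5985.
385 μM / 5985 = 0.0643 μM = 64.3 nM.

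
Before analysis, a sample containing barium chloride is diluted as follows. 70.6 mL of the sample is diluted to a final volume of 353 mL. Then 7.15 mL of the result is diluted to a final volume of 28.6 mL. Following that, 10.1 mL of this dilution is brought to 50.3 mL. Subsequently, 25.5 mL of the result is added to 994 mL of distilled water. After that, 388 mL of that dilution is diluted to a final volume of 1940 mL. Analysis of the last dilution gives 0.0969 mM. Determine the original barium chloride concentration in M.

Overall dilution factor = 5 × 4 × 4.980 × 39.98 × 5 = 1.99 × 10⁴.
Original = 0.0969 mM × 1.99 × 10⁴ = 1929 mM = 1.93 M.

1.93 M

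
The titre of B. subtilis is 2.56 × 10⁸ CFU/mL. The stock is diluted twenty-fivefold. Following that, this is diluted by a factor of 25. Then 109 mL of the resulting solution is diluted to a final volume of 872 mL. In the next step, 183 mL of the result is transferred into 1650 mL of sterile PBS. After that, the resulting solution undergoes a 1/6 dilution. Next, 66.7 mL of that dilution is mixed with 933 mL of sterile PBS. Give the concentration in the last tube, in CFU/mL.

Overall dilution factor = 25 × 25 × 8 × 10.02 × 6 × 14.99 = 4.50 × 10⁶.
2.56 × 10⁸ CFU/mL / 4.50 × 10⁶ = 56.8 CFU/mL.

56.8 CFU/mL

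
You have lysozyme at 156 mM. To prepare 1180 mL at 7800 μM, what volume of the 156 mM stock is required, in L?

0.0590 L

7800 μM = 7.80 mM.
V₁ = C₂V₂/C₁ = 7.80 × 1180 / 156 = 59.0 mL = 0.0590 L.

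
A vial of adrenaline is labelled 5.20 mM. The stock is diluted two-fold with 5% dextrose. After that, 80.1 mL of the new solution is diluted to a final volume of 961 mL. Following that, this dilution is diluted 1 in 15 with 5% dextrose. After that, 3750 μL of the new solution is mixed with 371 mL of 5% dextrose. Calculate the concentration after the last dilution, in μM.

0.145 μM

Overall dilution factor = 2 × 12.00 × 15 × 99.93 = 3.60 × 10⁴.
5.20 mM / 3.60 × 10⁴ = 1.45 × 10⁻⁴ mM = 0.145 μM.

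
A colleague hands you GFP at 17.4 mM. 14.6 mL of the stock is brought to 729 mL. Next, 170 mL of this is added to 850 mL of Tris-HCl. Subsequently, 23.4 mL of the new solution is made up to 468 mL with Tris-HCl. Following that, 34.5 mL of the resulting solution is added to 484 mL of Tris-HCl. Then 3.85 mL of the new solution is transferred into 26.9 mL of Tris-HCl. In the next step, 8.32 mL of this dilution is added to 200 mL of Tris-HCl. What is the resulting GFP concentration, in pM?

966 pM

Overall dilution factor = 49.93 × 6 × 20 × 15.03 × 7.987 × 25.04 = 1.80 × 10⁷.
17.4 mM / 1.80 × 10⁷ = 9.66 × 10⁻⁷ mM = 966 pM.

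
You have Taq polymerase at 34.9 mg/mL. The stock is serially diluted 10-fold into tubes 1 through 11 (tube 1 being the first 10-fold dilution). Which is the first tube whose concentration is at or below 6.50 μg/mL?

tube 4

Tube n has concentration 34.9 mg/mL / 10ⁿ.
Need 10ⁿ ≥ 34.9 mg/mL / 6.50 μg/mL = 5369, so n ≥ 3.73.
First such tube: n = 4.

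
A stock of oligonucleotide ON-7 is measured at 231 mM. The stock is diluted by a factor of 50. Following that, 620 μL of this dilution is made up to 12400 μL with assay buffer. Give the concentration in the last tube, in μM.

231 μM

Overall dilution factor = 50 × 20 = 1000.
231 mM / 1000 = 0.231 mM = 231 μM.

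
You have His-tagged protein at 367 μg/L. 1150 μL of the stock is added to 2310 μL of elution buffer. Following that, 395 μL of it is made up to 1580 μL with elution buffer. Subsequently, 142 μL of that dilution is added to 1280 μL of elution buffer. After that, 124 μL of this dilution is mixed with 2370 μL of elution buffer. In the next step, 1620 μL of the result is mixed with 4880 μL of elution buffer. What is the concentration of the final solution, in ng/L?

37.7 ng/L

Overall dilution factor = 3.009 × 4 × 10.01 × 20.11 × 4.012 = 9726.
367 μg/L / 9726 = 0.0377 μg/L = 37.7 ng/L.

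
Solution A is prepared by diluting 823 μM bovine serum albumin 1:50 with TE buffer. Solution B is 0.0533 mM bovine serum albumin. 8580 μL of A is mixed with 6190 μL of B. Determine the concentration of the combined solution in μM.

C_A = 823 μM / 50 = 16.5 μM.
C_B = 0.0533 mM = 53.3 μM.
C_mix = (C_A·V_A + C_B·V_B)/(V_A + V_B) = (16.5×8580 + 53.3×6190) / 14770 = 31.9 μM.

31.9 μM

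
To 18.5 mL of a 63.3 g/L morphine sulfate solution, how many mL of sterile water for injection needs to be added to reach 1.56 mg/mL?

732 mL

1.56 mg/mL = 1.56 g/L.
V₂ = C₁V₁/C₂ = 63.3 × 18.5 / 1.56 = 751 mL.
Diluent to add = V₂ − V₁ = 751 − 18.5 = 732 mL.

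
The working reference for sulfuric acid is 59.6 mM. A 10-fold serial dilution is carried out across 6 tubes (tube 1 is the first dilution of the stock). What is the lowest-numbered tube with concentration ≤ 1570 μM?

tube 2

Tube n has concentration 59.6 mM / 10ⁿ.
Need 10ⁿ ≥ 59.6 mM / 1570 μM = 38.0, so n ≥ 1.58.
First such tube: n = 2.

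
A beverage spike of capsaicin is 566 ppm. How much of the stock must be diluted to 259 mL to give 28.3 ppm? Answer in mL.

V₁ = C₂V₂/C₁ = 28.3 × 259 / 566 = 13.0 mL.

13.0 mL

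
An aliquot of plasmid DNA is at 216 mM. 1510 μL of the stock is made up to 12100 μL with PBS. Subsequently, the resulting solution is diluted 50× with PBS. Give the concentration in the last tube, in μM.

539 μM

Overall dilution factor = 8.013 × 50 = 401.
216 mM / 401 = 0.539 mM = 539 μM.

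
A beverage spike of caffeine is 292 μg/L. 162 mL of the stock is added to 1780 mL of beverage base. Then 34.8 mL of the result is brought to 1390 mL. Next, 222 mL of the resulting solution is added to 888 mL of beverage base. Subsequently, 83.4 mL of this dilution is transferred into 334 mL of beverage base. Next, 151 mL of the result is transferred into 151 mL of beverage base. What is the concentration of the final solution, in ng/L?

Overall dilution factor = 11.99 × 39.94 × 5 × 5.005 × 2 = 2.40 × 10⁴.
292 μg/L / 2.40 × 10⁴ = 0.0122 μg/L = 12.2 ng/L.

12.2 ng/L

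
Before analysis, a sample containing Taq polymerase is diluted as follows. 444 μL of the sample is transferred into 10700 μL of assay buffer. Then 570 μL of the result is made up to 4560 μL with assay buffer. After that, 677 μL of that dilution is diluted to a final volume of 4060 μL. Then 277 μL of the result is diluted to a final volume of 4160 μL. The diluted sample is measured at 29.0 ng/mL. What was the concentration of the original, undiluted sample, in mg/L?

524 mg/L

Overall dilution factor = 25.10 × 8 × 5.997 × 15.02 = 1.81 × 10⁴.
Original = 29.0 ng/mL × 1.81 × 10⁴ = 5.24 × 10⁵ ng/mL = 524 mg/L.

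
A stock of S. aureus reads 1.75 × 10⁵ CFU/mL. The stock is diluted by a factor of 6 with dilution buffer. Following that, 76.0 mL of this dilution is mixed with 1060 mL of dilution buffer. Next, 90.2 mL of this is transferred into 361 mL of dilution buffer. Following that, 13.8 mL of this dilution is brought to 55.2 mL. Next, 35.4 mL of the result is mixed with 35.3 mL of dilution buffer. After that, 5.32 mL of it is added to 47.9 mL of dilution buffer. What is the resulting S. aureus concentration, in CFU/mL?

4.88 CFU/mL

Overall dilution factor = 6 × 14.95 × 5.002 × 4 × 1.997 × 10.00 = 3.59 × 10⁴.
1.75 × 10⁵ CFU/mL / 3.59 × 10⁴ = 4.88 CFU/mL.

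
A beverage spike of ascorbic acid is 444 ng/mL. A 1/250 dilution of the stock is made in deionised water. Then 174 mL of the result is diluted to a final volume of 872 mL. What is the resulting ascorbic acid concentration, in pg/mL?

354 pg/mL

Overall dilution factor = 250 × 5.011 = 1253.
444 ng/mL / 1253 = 0.354 ng/mL = 354 pg/mL.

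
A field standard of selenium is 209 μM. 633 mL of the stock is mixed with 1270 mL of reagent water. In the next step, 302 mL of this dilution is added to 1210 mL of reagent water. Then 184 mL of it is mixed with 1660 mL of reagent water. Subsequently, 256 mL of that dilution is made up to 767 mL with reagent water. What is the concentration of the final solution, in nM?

Overall dilution factor = 3.006 × 5.007 × 10.02 × 2.996 = 452.
209 μM / 452 = 0.462 μM = 462 nM.

462 nM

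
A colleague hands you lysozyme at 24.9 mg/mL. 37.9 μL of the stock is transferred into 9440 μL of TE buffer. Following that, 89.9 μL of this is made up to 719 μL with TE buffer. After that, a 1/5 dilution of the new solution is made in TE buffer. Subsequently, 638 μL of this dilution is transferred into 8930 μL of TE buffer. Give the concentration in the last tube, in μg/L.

166 μg/L

Overall dilution factor = 250.1 × 7.998 × 5 × 15.00 = 1.50 × 10⁵.
24.9 mg/mL / 1.50 × 10⁵ = 1.66 × 10⁻⁴ mg/mL = 166 μg/L.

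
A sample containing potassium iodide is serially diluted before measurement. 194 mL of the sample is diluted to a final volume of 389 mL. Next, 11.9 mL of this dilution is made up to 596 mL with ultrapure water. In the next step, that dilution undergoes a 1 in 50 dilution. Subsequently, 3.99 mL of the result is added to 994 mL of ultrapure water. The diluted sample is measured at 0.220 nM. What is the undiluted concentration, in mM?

0.276 mM

Overall dilution factor = 2.005 × 50.08 × 50 × 250.1 = 1.26 × 10⁶.
Original = 0.220 nM × 1.26 × 10⁶ = 2.76 × 10⁵ nM = 0.276 mM.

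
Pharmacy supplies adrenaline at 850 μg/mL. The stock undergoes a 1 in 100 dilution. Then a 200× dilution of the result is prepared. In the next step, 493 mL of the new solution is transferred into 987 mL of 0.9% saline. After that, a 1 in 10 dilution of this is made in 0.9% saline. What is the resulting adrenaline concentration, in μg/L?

Overall dilution factor = 100 × 200 × 3.002 × 10 = 6.00 × 10⁵.
850 μg/mL / 6.00 × 10⁵ = 1.42 × 10⁻³ μg/mL = 1.42 μg/L.

1.42 μg/L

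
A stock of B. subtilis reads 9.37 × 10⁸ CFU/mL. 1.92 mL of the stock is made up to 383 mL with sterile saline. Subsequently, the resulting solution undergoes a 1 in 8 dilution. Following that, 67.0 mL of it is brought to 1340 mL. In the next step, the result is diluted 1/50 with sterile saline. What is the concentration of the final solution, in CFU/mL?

Overall dilution factor = 199.5 × 8 × 20 × 50 = 1.60 × 10⁶.
9.37 × 10⁸ CFU/mL / 1.60 × 10⁶ = 587 CFU/mL.

587 CFU/mL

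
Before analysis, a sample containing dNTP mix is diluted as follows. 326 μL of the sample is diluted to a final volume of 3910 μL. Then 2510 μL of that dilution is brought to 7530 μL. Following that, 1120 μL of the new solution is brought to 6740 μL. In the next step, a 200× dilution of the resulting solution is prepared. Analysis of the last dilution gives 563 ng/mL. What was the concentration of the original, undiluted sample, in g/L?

Overall dilution factor = 11.99 × 3 × 6.018 × 200 = 4.33 × 10⁴.
Original = 563 ng/mL × 4.33 × 10⁴ = 2.44 × 10⁷ ng/mL = 24.4 g/L.

24.4 g/L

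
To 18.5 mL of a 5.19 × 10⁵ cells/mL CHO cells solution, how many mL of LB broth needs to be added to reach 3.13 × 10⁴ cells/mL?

288 mL

V₂ = C₁V₁/C₂ = 5.19 × 10⁵ × 18.5 / 3.13 × 10⁴ = 307 mL.
Diluent to add = V₂ − V₁ = 307 − 18.5 = 288 mL.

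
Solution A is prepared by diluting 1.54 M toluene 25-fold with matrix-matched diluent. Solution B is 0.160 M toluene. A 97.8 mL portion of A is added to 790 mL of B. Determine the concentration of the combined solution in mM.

C_A = 1.54 M / 25 = 0.0616 M.
C_mix = (C_A·V_A + C_B·V_B)/(V_A + V_B) = (0.0616×97.8 + 0.160×790) / 887.8 = 0.149 M = 149 mM.

149 mM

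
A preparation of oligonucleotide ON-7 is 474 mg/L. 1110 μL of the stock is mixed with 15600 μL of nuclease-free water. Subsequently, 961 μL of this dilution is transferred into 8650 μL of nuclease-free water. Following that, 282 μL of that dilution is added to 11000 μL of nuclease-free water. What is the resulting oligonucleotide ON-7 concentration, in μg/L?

78.7 μg/L

Overall dilution factor = 15.05 × 10.00 × 40.01 = 6023.
474 mg/L / 6023 = 0.0787 mg/L = 78.7 μg/L.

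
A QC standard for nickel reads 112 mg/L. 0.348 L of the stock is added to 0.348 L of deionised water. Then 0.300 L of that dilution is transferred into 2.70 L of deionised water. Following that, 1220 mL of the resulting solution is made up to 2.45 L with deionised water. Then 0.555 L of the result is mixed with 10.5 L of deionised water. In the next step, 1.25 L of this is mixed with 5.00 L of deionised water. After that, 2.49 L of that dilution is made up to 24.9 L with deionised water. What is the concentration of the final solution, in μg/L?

2.80 μg/L

Overall dilution factor = 2 × 10 × 2.008 × 19.92 × 5 × 10 = 4.00 × 10⁴.
112 mg/L / 4.00 × 10⁴ = 2.80 × 10⁻³ mg/L = 2.80 μg/L.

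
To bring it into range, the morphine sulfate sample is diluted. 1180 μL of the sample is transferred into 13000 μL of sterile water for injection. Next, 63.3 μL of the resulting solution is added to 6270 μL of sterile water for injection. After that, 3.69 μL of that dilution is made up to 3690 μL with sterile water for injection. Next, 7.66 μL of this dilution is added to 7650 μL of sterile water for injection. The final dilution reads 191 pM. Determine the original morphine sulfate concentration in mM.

230 mM

Overall dilution factor = 12.02 × 100.1 × 1000 × 999.7 = 1.20 × 10⁹.
Original = 191 pM × 1.20 × 10⁹ = 2.30 × 10¹¹ pM = 230 mM.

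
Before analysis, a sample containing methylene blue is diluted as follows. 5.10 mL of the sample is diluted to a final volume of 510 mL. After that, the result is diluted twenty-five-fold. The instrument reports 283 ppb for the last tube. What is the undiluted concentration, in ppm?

708 ppm

Overall dilution factor = 100 × 25 = 2500.
Original = 283 ppb × 2500 = 7.08 × 10⁵ ppb = 708 ppm.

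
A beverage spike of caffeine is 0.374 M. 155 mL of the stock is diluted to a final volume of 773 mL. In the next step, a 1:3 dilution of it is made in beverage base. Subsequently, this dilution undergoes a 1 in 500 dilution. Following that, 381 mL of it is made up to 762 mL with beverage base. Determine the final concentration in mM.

Overall dilution factor = 4.987 × 3 × 500 × 2 = 1.50 × 10⁴.
0.374 M / 1.50 × 10⁴ = 2.50 × 10⁻⁵ M = 0.0250 mM.

0.0250 mM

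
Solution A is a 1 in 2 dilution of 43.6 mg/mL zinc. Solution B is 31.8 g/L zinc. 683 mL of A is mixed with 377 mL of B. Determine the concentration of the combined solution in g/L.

C_A = 43.6 mg/mL / 2 = 21.8 mg/mL.
C_B = 31.8 g/L = 31.8 mg/mL.
C_mix = (C_A·V_A + C_B·V_B)/(V_A + V_B) = (21.8×683 + 31.8×377) / 1060 = 25.4 mg/mL = 25.4 g/L.

25.4 g/L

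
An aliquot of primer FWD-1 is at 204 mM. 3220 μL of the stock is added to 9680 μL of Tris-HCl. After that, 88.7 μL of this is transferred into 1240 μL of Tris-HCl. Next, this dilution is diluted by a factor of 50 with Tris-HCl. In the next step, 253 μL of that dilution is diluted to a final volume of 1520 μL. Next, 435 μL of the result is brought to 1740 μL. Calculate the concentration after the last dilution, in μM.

Overall dilution factor = 4.006 × 14.98 × 50 × 6.008 × 4 = 7.21 × 10⁴.
204 mM / 7.21 × 10⁴ = 2.83 × 10⁻³ mM = 2.83 μM.

2.83 μM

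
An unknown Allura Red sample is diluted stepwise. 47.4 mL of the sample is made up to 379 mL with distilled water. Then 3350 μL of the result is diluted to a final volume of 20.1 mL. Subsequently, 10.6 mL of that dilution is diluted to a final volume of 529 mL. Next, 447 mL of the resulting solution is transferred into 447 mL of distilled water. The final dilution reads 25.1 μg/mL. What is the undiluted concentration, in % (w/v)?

12.0 % (w/v)

Overall dilution factor = 7.996 × 6 × 49.91 × 2 = 4788.
Original = 25.1 μg/mL × 4788 = 1.20 × 10⁵ μg/mL = 12.0 % (w/v).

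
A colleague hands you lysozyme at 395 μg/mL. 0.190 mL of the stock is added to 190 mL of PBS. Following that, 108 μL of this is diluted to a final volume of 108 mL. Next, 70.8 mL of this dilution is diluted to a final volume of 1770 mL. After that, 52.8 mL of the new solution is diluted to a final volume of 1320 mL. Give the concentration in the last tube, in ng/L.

0.631 ng/L

Overall dilution factor = 1001 × 1000 × 25 × 25 = 6.26 × 10⁸.
395 μg/mL / 6.26 × 10⁸ = 6.31 × 10⁻⁷ μg/mL = 0.631 ng/L.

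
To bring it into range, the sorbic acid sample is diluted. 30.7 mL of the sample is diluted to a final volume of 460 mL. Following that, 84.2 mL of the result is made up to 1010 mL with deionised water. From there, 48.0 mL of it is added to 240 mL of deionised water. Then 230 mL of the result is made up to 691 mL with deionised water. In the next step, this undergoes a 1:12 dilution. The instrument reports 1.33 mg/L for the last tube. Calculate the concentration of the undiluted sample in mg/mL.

51.7 mg/mL

Overall dilution factor = 14.98 × 12.00 × 6 × 3.004 × 12 = 3.89 × 10⁴.
Original = 1.33 mg/L × 3.89 × 10⁴ = 5.17 × 10⁴ mg/L = 51.7 mg/mL.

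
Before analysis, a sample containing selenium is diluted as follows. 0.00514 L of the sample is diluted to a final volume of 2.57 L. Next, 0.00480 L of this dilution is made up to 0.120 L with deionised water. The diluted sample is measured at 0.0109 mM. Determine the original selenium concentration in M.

Overall dilution factor = 500 × 25 = 1.25 × 10⁴.
Original = 0.0109 mM × 1.25 × 10⁴ = 136 mM = 0.136 M.

0.136 M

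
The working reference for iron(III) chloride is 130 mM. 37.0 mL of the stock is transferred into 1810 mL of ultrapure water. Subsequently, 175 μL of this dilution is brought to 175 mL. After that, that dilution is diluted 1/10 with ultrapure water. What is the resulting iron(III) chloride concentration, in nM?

260 nM

Overall dilution factor = 49.92 × 1000 × 10 = 4.99 × 10⁵.
130 mM / 4.99 × 10⁵ = 2.60 × 10⁻⁴ mM = 260 nM.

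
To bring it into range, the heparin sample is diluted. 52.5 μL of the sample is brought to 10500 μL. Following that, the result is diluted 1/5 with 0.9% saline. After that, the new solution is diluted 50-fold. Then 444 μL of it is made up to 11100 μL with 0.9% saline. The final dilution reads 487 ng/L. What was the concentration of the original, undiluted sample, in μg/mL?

609 μg/mL

Overall dilution factor = 200 × 5 × 50 × 25 = 1.25 × 10⁶.
Original = 487 ng/L × 1.25 × 10⁶ = 6.09 × 10⁸ ng/L = 609 μg/mL.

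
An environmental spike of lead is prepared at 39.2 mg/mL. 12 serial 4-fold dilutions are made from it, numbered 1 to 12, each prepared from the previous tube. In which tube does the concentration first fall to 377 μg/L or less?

Tube n has concentration 39.2 mg/mL / 4ⁿ.
Need 4ⁿ ≥ 39.2 mg/mL / 377 μg/L = 1.04 × 10⁵, so n ≥ 8.33.
First such tube: n = 9.

tube 9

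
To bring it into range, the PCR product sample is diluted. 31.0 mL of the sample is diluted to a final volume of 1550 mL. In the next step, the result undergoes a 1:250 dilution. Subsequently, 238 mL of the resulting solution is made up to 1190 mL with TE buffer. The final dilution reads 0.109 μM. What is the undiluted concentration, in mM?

Overall dilution factor = 50 × 250 × 5 = 6.25 × 10⁴.
Original = 0.109 μM × 6.25 × 10⁴ = 6812 μM = 6.81 mM.

6.81 mM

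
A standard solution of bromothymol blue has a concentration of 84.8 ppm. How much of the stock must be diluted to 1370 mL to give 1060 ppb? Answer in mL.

1060 ppb = 1.06 ppm.
V₁ = C₂V₂/C₁ = 1.06 × 1370 / 84.8 = 17.1 mL.

17.1 mL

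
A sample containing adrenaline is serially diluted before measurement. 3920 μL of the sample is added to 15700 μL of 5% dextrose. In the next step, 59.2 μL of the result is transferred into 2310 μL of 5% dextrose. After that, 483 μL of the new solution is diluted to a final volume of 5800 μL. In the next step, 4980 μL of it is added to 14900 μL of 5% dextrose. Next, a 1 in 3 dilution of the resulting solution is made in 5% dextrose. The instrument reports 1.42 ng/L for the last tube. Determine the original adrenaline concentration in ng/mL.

40.9 ng/mL

Overall dilution factor = 5.005 × 40.02 × 12.01 × 3.992 × 3 = 2.88 × 10⁴.
Original = 1.42 ng/L × 2.88 × 10⁴ = 4.09 × 10⁴ ng/L = 40.9 ng/mL.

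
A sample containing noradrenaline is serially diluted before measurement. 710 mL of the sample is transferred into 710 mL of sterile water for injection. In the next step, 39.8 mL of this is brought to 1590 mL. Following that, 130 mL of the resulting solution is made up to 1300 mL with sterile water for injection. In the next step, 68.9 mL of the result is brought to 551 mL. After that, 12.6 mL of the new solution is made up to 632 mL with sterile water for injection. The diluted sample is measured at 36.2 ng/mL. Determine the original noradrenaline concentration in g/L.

11.6 g/L

Overall dilution factor = 2 × 39.95 × 10 × 7.997 × 50.16 = 3.20 × 10⁵.
Original = 36.2 ng/mL × 3.20 × 10⁵ = 1.16 × 10⁷ ng/mL = 11.6 g/L.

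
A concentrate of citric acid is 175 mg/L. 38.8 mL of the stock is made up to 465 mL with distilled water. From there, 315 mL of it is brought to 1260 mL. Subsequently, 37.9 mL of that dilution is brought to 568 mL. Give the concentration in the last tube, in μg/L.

244 μg/L

Overall dilution factor = 11.98 × 4 × 14.99 = 718.
175 mg/L / 718 = 0.244 mg/L = 244 μg/L.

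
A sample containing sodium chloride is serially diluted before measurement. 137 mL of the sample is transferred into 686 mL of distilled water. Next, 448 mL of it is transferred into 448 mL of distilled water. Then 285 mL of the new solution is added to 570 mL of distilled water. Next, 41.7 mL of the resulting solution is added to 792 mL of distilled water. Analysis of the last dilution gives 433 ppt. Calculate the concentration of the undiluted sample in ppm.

Overall dilution factor = 6.007 × 2 × 3 × 19.99 = 721.
Original = 433 ppt × 721 = 3.12 × 10⁵ ppt = 0.312 ppm.

0.312 ppm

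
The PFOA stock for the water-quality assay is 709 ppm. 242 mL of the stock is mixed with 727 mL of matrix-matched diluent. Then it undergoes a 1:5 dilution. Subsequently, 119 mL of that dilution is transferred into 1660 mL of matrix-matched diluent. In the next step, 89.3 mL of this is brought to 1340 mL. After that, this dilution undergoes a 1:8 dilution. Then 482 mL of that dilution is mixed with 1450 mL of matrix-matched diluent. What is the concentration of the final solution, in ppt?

Overall dilution factor = 4.004 × 5 × 14.95 × 15.01 × 8 × 4.008 = 1.44 × 10⁵.
709 ppm / 1.44 × 10⁵ = 4.92 × 10⁻³ ppm = 4920 ppt.

4920 ppt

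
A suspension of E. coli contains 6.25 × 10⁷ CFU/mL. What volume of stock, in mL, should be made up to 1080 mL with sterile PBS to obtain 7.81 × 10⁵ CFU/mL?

13.5 mL

V₁ = C₂V₂/C₁ = 7.81 × 10⁵ × 1080 / 6.25 × 10⁷ = 13.5 mL.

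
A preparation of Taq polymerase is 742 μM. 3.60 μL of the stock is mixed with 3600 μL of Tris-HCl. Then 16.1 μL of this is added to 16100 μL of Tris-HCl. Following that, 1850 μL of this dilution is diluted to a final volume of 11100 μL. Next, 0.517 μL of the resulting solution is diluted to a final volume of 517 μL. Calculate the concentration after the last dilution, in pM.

Overall dilution factor = 1001 × 1001 × 6 × 1000 = 6.01 × 10⁹.
742 μM / 6.01 × 10⁹ = 1.23 × 10⁻⁷ μM = 0.123 pM.

0.123 pM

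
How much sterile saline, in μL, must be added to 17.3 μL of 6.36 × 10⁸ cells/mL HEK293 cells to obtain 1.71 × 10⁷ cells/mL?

626 μL

V₂ = C₁V₁/C₂ = 6.36 × 10⁸ × 17.3 / 1.71 × 10⁷ = 643 μL.
Diluent to add = V₂ − V₁ = 643 − 17.3 = 626 μL.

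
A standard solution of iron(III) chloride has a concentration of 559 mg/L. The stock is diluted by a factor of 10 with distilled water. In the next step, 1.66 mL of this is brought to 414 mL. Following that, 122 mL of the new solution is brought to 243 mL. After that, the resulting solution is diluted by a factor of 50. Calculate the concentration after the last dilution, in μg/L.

2.25 μg/L

Overall dilution factor = 10 × 249.4 × 1.992 × 50 = 2.48 × 10⁵.
559 mg/L / 2.48 × 10⁵ = 2.25 × 10⁻³ mg/L = 2.25 μg/L.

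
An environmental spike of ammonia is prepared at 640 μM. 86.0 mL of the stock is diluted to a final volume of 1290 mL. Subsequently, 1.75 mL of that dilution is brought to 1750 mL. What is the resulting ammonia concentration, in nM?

42.7 nM

Overall dilution factor = 15 × 1000 = 1.50 × 10⁴.
640 μM / 1.50 × 10⁴ = 0.0427 μM = 42.7 nM.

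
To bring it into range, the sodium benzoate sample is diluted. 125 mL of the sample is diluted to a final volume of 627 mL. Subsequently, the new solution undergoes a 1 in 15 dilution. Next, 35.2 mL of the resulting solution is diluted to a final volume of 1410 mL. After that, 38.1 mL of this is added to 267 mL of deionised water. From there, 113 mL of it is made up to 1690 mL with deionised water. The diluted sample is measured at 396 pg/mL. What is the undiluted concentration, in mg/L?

143 mg/L

Overall dilution factor = 5.016 × 15 × 40.06 × 8.008 × 14.96 = 3.61 × 10⁵.
Original = 396 pg/mL × 3.61 × 10⁵ = 1.43 × 10⁸ pg/mL = 143 mg/L.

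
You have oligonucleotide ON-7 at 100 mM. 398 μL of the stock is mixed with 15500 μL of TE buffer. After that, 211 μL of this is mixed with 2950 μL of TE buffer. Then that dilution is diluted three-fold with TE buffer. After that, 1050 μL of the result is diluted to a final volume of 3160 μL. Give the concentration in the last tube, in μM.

Overall dilution factor = 39.94 × 14.98 × 3 × 3.010 = 5403.
100 mM / 5403 = 0.0185 mM = 18.5 μM.

18.5 μM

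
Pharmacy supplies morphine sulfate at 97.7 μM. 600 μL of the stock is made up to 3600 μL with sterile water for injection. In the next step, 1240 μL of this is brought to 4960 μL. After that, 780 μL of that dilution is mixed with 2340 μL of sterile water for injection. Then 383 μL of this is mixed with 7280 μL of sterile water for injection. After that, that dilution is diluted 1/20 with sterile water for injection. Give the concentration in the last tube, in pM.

Overall dilution factor = 6 × 4 × 4 × 20.01 × 20 = 3.84 × 10⁴.
97.7 μM / 3.84 × 10⁴ = 2.54 × 10⁻³ μM = 2540 pM.

2540 pM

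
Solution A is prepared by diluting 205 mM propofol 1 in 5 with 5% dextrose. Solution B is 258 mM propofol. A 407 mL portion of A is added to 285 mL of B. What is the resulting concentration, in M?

0.130 M

C_A = 205 mM / 5 = 41.0 mM.
C_mix = (C_A·V_A + C_B·V_B)/(V_A + V_B) = (41.0×407 + 258×285) / 692.0 = 130 mM = 0.130 M.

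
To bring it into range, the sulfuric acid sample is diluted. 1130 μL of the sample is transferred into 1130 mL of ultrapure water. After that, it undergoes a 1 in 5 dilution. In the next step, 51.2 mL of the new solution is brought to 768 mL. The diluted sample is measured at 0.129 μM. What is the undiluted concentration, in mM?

9.68 mM

Overall dilution factor = 1001 × 5 × 15 = 7.51 × 10⁴.
Original = 0.129 μM × 7.51 × 10⁴ = 9685 μM = 9.68 mM.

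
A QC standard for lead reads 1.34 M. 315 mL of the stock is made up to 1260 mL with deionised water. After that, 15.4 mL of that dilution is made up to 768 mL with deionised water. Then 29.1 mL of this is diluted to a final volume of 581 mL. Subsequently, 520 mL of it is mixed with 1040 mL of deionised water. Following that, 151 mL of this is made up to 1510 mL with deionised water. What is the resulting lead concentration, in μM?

11.2 μM

Overall dilution factor = 4 × 49.87 × 19.97 × 3 × 10 = 1.19 × 10⁵.
1.34 M / 1.19 × 10⁵ = 1.12 × 10⁻⁵ M = 11.2 μM.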